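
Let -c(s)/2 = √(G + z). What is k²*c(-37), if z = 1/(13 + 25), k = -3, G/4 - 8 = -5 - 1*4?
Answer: -9*I*√5738/19 ≈ -35.881*I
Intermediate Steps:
G = -4 (G = 32 + 4*(-5 - 1*4) = 32 + 4*(-5 - 4) = 32 + 4*(-9) = 32 - 36 = -4)
z = 1/38 ≈ 0.026316
c(s) = -I*√5738/19 (c(s) = -2*√(-4 + 1/38) = -I*√5738/19)
k²*c(-37) = (-3)²*(-I*√5738/19) = 9*(-I*√5738/19) = -9*I*√5738/19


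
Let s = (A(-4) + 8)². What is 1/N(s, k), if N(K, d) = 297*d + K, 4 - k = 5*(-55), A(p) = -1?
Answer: 1/82912 ≈ 1.2061e-5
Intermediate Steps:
s = 49 (s = (-1 + 8)² = 7² = 49)
k = 279 (k = 4 - 5*(-55) = 4 - 1*(-275) = 4 + 275 = 279)
N(K, d) = K + 297*d
1/N(s, k) = 1/(49 + 297*279) = 1/(49 + 82863) = 1/82912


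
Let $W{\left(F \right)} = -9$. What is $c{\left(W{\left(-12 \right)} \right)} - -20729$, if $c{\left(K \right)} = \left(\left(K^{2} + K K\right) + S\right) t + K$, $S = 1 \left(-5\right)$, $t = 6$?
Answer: $21662$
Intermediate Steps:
$S = -5$
$c{\left(K \right)} = -30 + K + 12 K^{2}$ ($c{\left(K \right)} = \left(\left(K^{2} + K K\right) - 5\right) 6 + K = \left(\left(K^{2} + K^{2}\right) - 5\right) 6 + K = \left(2 K^{2} - 5\right) 6 + K = \left(-5 + 2 K^{2}\right) 6 + K = \left(-30 + 12 K^{2}\right) + K = -30 + K + 12 K^{2}$)
$c{\left(W{\left(-12 \right)} \right)} - -20729 = \left(-30 - 9 + 12 \left(-9\right)^{2}\right) - -20729 = \left(-30 - 9 + 12 \cdot 81\right) + 20729 = \left(-30 - 9 + 972\right) + 20729 = 933 + 20729 = 21662$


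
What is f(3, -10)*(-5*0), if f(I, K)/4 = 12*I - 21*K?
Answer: 0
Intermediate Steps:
f(I, K) = -84*K + 48*I (f(I, K) = 4*(12*I - 21*K) = 4*(-21*K + 12*I) = -84*K + 48*I)
f(3, -10)*(-5*0) = (-84*(-10) + 48*3)*(-5*0) = (840 + 144)*0 = 984*0 = 0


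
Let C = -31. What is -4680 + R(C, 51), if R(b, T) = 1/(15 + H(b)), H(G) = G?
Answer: -74881/16 ≈ -4680.1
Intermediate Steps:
R(b, T) = 1/(15 + b)
-4680 + R(C, 51) = -4680 + 1/(15 - 31) = -4680 + 1/(-16) = -4680 - 1/16 = -74881/16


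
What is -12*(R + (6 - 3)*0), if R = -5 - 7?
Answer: 144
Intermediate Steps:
R = -12
-12*(R + (6 - 3)*0) = -12*(-12 + (6 - 3)*0) = -12*(-12 + 3*0) = -12*(-12 + 0) = -12*(-12) = 144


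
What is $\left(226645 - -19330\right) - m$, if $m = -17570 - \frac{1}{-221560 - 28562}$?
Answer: $\frac{65918402489}{250122} \approx 2.6355 \cdot 10^{5}$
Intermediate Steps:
$m = - \frac{4394643539}{250122}$ ($m = -17570 - \frac{1}{-250122} = -17570 - - \frac{1}{250122} = -17570 + \frac{1}{250122} = - \frac{4394643539}{250122} \approx -17570.0$)
$\left(226645 - -19330\right) - m = \left(226645 - -19330\right) - - \frac{4394643539}{250122} = \left(226645 + 19330\right) + \frac{4394643539}{250122} = 245975 + \frac{4394643539}{250122} = \frac{65918402489}{250122}$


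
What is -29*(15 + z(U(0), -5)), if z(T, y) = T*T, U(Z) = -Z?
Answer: -435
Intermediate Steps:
z(T, y) = T**2
-29*(15 + z(U(0), -5)) = -29*(15 + (-1*0)**2) = -29*(15 + 0**2) = -29*(15 + 0) = -29*15 = -435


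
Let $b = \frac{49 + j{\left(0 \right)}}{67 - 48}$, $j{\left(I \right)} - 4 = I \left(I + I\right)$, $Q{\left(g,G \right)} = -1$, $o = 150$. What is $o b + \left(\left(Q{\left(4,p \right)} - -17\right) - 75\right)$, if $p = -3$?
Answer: $\frac{6829}{19} \approx 359.42$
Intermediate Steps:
$j{\left(I \right)} = 4 + 2 I^{2}$ ($j{\left(I \right)} = 4 + I \left(I + I\right) = 4 + I 2 I = 4 + 2 I^{2}$)
$b = \frac{53}{19}$ ($b = \frac{49 + \left(4 + 2 \cdot 0^{2}\right)}{67 - 48} = \frac{49 + \left(4 + 2 \cdot 0\right)}{19} = \left(49 + \left(4 + 0\right)\right) \frac{1}{19} = \left(49 + 4\right) \frac{1}{19} = 53 \cdot \frac{1}{19} = \frac{53}{19} \approx 2.7895$)
$o b + \left(\left(Q{\left(4,p \right)} - -17\right) - 75\right) = 150 \cdot \frac{53}{19} - 59 = \frac{7950}{19} + \left(\left(-1 + 17\right) - 75\right) = \frac{7950}{19} + \left(16 - 75\right) = \frac{7950}{19} - 59 = \frac{6829}{19}$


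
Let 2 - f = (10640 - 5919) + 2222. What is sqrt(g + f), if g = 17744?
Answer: sqrt(10803) ≈ 103.94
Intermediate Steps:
f = -6941 (f = 2 - ((10640 - 5919) + 2222) = 2 - (4721 + 2222) = 2 - 1*6943 = 2 - 6943 = -6941)
sqrt(g + f) = sqrt(17744 - 6941) = sqrt(10803)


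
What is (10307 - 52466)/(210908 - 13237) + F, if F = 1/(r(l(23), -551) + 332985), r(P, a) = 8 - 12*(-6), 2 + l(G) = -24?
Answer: -14041489664/65837291615 ≈ -0.21328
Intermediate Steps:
l(G) = -26 (l(G) = -2 - 24 = -26)
r(P, a) = 80 (r(P, a) = 8 + 72 = 80)
F = 1/333065 (F = 1/(80 + 332985) = 1/333065 ≈ 3.0024e-6)
(10307 - 52466)/(210908 - 13237) + F = (10307 - 52466)/(210908 - 13237) + 1/333065 = -42159/197671 + 1/333065 = -14041489664/65837291615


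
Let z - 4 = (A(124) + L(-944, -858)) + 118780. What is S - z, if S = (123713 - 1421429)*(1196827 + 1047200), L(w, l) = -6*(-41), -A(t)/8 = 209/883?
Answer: -2571393007580974/883 ≈ -2.9121e+12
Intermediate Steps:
A(t) = -1672/883
L(w, l) = 246
z = 105101818/883 (z = 4 + ((-1672/883 + 246) + 118780) = 4 + (215546/883 + 118780) = 4 + 105098286/883 = 105101818/883 ≈ 1.1903e+5)
S = -2912109742332 (S = -1297716*2244027 = -2912109742332)
S - z = -2912109742332 - 1*105101818/883 = -2912109742332 - 105101818/883 = -2571393007580974/883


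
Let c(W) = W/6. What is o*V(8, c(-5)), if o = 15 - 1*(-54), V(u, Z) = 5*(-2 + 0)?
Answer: -690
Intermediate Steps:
c(W) = W/6 (c(W) = W*(1/6) = W/6)
V(u, Z) = -10 (V(u, Z) = 5*(-2) = -10)
o = 69 (o = 15 + 54 = 69)
o*V(8, c(-5)) = 69*(-10) = -690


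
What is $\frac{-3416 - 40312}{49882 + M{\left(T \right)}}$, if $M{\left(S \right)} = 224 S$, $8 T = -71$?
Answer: $- \frac{21864}{23947} \approx -0.91302$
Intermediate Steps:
$T = - \frac{71}{8}$ ($T = \frac{1}{8} \left(-71\right) = - \frac{71}{8} \approx -8.875$)
$\frac{-3416 - 40312}{49882 + M{\left(T \right)}} = \frac{-3416 - 40312}{49882 + 224 \left(- \frac{71}{8}\right)} = - \frac{43728}{49882 - 1988} = - \frac{43728}{47894} = \left(-43728\right) \frac{1}{47894} = - \frac{21864}{23947}$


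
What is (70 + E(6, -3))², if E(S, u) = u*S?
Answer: 2704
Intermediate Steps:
E(S, u) = S*u
(70 + E(6, -3))² = (70 + 6*(-3))² = (70 - 18)² = 52² = 2704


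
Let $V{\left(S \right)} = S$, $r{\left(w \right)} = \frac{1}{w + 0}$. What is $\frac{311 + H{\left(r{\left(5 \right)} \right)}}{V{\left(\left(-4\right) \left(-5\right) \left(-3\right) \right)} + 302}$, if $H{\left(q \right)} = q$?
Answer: $\frac{778}{605} \approx 1.2859$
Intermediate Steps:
$r{\left(w \right)} = \frac{1}{w}$
$\frac{311 + H{\left(r{\left(5 \right)} \right)}}{V{\left(\left(-4\right) \left(-5\right) \left(-3\right) \right)} + 302} = \frac{311 + \frac{1}{5}}{\left(-4\right) \left(-5\right) \left(-3\right) + 302} = \frac{311 + \frac{1}{5}}{20 \left(-3\right) + 302} = \frac{1556}{5 \left(-60 + 302\right)} = \frac{1556}{5 \cdot 242} = \frac{1556}{5} \cdot \frac{1}{242} = \frac{778}{605}$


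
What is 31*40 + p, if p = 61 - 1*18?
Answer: 1283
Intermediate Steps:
p = 43 (p = 61 - 18 = 43)
31*40 + p = 31*40 + 43 = 1240 + 43 = 1283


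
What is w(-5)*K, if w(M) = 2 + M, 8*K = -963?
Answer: 2889/8 ≈ 361.13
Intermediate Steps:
K = -963/8 (K = (1/8)*(-963) = -963/8 ≈ -120.38)
w(-5)*K = (2 - 5)*(-963/8) = -3*(-963/8) = 2889/8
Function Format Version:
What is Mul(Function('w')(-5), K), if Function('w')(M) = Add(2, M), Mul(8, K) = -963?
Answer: Rational(2889, 8) ≈ 361.13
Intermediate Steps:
K = Rational(-963, 8) (K = Mul(Rational(1, 8), -963) = Rational(-963, 8) ≈ -120.38)
Mul(Function('w')(-5), K) = Mul(Add(2, -5), Rational(-963, 8)) = Mul(-3, Rational(-963, 8)) = Rational(2889, 8)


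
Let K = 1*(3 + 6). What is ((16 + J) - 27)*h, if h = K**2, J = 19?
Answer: 648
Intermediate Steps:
K = 9 (K = 1*9 = 9)
h = 81 (h = 9**2 = 81)
((16 + J) - 27)*h = ((16 + 19) - 27)*81 = (35 - 27)*81 = 8*81 = 648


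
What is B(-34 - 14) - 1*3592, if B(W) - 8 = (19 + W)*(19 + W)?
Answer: -2743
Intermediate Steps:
B(W) = 8 + (19 + W)² (B(W) = 8 + (19 + W)*(19 + W) = 8 + (19 + W)²)
B(-34 - 14) - 1*3592 = (8 + (19 + (-34 - 14))²) - 1*3592 = (8 + (19 - 48)²) - 3592 = (8 + (-29)²) - 3592 = (8 + 841) - 3592 = 849 - 3592 = -2743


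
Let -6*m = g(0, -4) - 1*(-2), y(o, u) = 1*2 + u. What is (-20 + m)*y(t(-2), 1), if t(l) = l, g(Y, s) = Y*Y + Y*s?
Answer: -61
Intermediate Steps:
g(Y, s) = Y**2 + Y*s
y(o, u) = 2 + u
m = -1/3 (m = -(0*(0 - 4) - 1*(-2))/6 = -(0*(-4) + 2)/6 = -(0 + 2)/6 = -1/6*2 = -1/3 ≈ -0.33333)
(-20 + m)*y(t(-2), 1) = (-20 - 1/3)*(2 + 1) = -61/3*3 = -61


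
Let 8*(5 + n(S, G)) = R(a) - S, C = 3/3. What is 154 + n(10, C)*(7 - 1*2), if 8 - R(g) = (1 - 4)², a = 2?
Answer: 977/8 ≈ 122.13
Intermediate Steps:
R(g) = -1 (R(g) = 8 - (1 - 4)² = 8 - 1*(-3)² = 8 - 1*9 = 8 - 9 = -1)
C = 1 (C = 3*(⅓) = 1)
n(S, G) = -41/8 - S/8 (n(S, G) = -5 + (-1 - S)/8 = -5 + (-⅛ - S/8) = -41/8 - S/8)
154 + n(10, C)*(7 - 1*2) = 154 + (-41/8 - ⅛*10)*(7 - 1*2) = 154 + (-41/8 - 5/4)*(7 - 2) = 154 - 51/8*5 = 154 - 255/8 = 977/8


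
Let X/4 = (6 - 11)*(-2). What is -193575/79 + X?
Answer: -190415/79 ≈ -2410.3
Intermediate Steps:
X = 40 (X = 4*((6 - 11)*(-2)) = 4*(-5*(-2)) = 4*10 = 40)
-193575/79 + X = -193575/79 + 40 = -190415/79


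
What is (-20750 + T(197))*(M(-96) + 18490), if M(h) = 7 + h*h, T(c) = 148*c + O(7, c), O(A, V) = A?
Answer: 233149469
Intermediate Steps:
T(c) = 7 + 148*c (T(c) = 148*c + 7 = 7 + 148*c)
M(h) = 7 + h²
(-20750 + T(197))*(M(-96) + 18490) = (-20750 + (7 + 148*197))*((7 + (-96)²) + 18490) = (-20750 + (7 + 29156))*((7 + 9216) + 18490) = (-20750 + 29163)*(9223 + 18490) = 8413*27713 = 233149469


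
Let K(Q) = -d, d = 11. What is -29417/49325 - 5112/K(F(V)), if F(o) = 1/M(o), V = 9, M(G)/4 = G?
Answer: 251825813/542575 ≈ 464.13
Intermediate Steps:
M(G) = 4*G
F(o) = 1/(4*o)
K(Q) = -11 (K(Q) = -1*11 = -11)
-29417/49325 - 5112/K(F(V)) = -29417/49325 - 5112/(-11) = -29417*1/49325 - 5112*(-1/11) = -29417/49325 + 5112/11 = 251825813/542575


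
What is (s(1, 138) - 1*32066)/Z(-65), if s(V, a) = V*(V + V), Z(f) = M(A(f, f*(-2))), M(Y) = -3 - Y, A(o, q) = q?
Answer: 32064/133 ≈ 241.08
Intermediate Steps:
Z(f) = -3 + 2*f (Z(f) = -3 - f*(-2) = -3 - (-2)*f = -3 + 2*f)
s(V, a) = 2*V² (s(V, a) = V*(2*V) = 2*V²)
(s(1, 138) - 1*32066)/Z(-65) = (2*1² - 1*32066)/(-3 + 2*(-65)) = (2*1 - 32066)/(-3 - 130) = (2 - 32066)/(-133) = -32064*(-1/133) = 32064/133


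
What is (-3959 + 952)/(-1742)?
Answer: 3007/1742 ≈ 1.7262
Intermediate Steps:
(-3959 + 952)/(-1742) = -3007*(-1/1742) = 3007/1742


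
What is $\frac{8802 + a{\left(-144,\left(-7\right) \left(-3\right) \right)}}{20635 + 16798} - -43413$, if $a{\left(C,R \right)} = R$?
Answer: $\frac{1625087652}{37433} \approx 43413.0$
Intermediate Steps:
$\frac{8802 + a{\left(-144,\left(-7\right) \left(-3\right) \right)}}{20635 + 16798} - -43413 = \frac{8802 - -21}{20635 + 16798} - -43413 = \frac{8802 + 21}{37433} + 43413 = 8823 \cdot \frac{1}{37433} + 43413 = \frac{8823}{37433} + 43413 = \frac{1625087652}{37433}$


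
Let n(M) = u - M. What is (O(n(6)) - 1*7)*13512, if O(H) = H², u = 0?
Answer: 391848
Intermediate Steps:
n(M) = -M (n(M) = 0 - M = -M)
(O(n(6)) - 1*7)*13512 = ((-1*6)² - 1*7)*13512 = ((-6)² - 7)*13512 = (36 - 7)*13512 = 29*13512 = 391848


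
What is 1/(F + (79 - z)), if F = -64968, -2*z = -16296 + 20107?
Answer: -2/125967 ≈ -1.5877e-5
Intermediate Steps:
z = -3811/2 (z = -(-16296 + 20107)/2 = -½*3811 = -3811/2 ≈ -1905.5)
1/(F + (79 - z)) = 1/(-64968 + (79 - 1*(-3811/2))) = 1/(-64968 + (79 + 3811/2)) = 1/(-64968 + 3969/2) = 1/(-125967/2) = -2/125967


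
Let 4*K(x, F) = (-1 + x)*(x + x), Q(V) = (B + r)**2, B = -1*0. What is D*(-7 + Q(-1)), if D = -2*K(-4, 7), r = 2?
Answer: 60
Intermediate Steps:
B = 0
Q(V) = 4 (Q(V) = (0 + 2)**2 = 2**2 = 4)
K(x, F) = x*(-1 + x)/2 (K(x, F) = ((-1 + x)*(x + x))/4 = ((-1 + x)*(2*x))/4 = (2*x*(-1 + x))/4 = x*(-1 + x)/2)
D = -20 (D = -(-4)*(-1 - 4) = -(-4)*(-5) = -2*10 = -20)
D*(-7 + Q(-1)) = -20*(-7 + 4) = -20*(-3) = 60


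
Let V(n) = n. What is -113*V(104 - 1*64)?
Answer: -4520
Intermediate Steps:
-113*V(104 - 1*64) = -113*(104 - 1*64) = -113*(104 - 64) = -113*40 = -4520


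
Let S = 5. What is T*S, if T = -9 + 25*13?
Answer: 1580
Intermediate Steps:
T = 316 (T = -9 + 325 = 316)
T*S = 316*5 = 1580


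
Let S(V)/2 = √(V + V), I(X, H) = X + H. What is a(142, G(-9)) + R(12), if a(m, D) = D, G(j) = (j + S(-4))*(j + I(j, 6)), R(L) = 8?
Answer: 116 - 48*I*√2 ≈ 116.0 - 67.882*I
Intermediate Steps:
I(X, H) = H + X
S(V) = 2*√2*√V (S(V) = 2*√(V + V) = 2*√(2*V) = 2*(√2*√V) = 2*√2*√V)
G(j) = (6 + 2*j)*(j + 4*I*√2) (G(j) = (j + 2*√2*√(-4))*(j + (6 + j)) = (j + 2*√2*(2*I))*(6 + 2*j) = (j + 4*I*√2)*(6 + 2*j) = (6 + 2*j)*(j + 4*I*√2))
a(142, G(-9)) + R(12) = (2*(-9)² + 6*(-9) + 24*I*√2 + 8*I*(-9)*√2) + 8 = (2*81 - 54 + 24*I*√2 - 72*I*√2) + 8 = (162 - 54 + 24*I*√2 - 72*I*√2) + 8 = (108 - 48*I*√2) + 8 = 116 - 48*I*√2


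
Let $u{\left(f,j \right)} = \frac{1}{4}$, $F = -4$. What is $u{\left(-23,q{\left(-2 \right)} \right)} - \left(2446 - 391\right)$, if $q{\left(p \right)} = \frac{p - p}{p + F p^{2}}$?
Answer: $- \frac{8219}{4} \approx -2054.8$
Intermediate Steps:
$q{\left(p \right)} = 0$ ($q{\left(p \right)} = \frac{p - p}{p - 4 p^{2}} = \frac{0}{p - 4 p^{2}} = 0$)
$u{\left(f,j \right)} = \frac{1}{4}$
$u{\left(-23,q{\left(-2 \right)} \right)} - \left(2446 - 391\right) = \frac{1}{4} - \left(2446 - 391\right) = \frac{1}{4} - 2055 = - \frac{8219}{4}$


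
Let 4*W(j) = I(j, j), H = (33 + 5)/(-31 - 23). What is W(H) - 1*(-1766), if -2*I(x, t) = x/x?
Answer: 14127/8 ≈ 1765.9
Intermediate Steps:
H = -19/27 (H = 38/(-54) = 38*(-1/54) = -19/27 ≈ -0.70370)
I(x, t) = -½ (I(x, t) = -x/(2*x) = -½*1 = -½)
W(j) = -⅛ (W(j) = (¼)*(-½) = -⅛)
W(H) - 1*(-1766) = -⅛ - 1*(-1766) = -⅛ + 1766 = 14127/8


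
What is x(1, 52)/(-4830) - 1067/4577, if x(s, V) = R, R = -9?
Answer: -74093/320390 ≈ -0.23126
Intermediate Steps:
x(s, V) = -9
x(1, 52)/(-4830) - 1067/4577 = -9/(-4830) - 1067/4577 = -9*(-1/4830) - 1067*1/4577 = 3/1610 - 1067/4577 = -74093/320390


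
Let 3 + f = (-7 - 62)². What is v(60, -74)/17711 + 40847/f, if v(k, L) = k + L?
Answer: 723374605/84268938 ≈ 8.5841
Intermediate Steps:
f = 4758 (f = -3 + (-7 - 62)² = -3 + (-69)² = -3 + 4761 = 4758)
v(k, L) = L + k
v(60, -74)/17711 + 40847/f = (-74 + 60)/17711 + 40847/4758 = -14*1/17711 + 40847*(1/4758) = -14/17711 + 40847/4758 = 723374605/84268938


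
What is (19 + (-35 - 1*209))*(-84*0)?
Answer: 0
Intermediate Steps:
(19 + (-35 - 1*209))*(-84*0) = (19 + (-35 - 209))*0 = (19 - 244)*0 = -225*0 = 0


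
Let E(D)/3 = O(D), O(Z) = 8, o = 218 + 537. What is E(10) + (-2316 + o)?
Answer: -1537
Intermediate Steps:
o = 755
E(D) = 24 (E(D) = 3*8 = 24)
E(10) + (-2316 + o) = 24 + (-2316 + 755) = 24 - 1561 = -1537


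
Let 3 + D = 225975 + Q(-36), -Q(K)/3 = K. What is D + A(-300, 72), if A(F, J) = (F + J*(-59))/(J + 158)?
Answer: 25996926/115 ≈ 2.2606e+5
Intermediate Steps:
Q(K) = -3*K
D = 226080 (D = -3 + (225975 - 3*(-36)) = -3 + (225975 + 108) = -3 + 226083 = 226080)
A(F, J) = (F - 59*J)/(158 + J)
D + A(-300, 72) = 226080 + (-300 - 59*72)/(158 + 72) = 226080 + (-300 - 4248)/230 = 226080 + (1/230)*(-4548) = 226080 - 2274/115 = 25996926/115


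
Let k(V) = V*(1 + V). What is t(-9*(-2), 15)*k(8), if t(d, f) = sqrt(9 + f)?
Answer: 144*sqrt(6) ≈ 352.73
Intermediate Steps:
t(-9*(-2), 15)*k(8) = sqrt(9 + 15)*(8*(1 + 8)) = sqrt(24)*(8*9) = (2*sqrt(6))*72 = 144*sqrt(6)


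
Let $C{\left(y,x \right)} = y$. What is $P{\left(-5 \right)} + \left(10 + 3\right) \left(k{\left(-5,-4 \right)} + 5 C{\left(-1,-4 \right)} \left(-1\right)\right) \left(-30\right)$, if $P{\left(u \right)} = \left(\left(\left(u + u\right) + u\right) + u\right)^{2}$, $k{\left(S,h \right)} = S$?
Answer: $400$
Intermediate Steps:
$P{\left(u \right)} = 16 u^{2}$ ($P{\left(u \right)} = \left(\left(2 u + u\right) + u\right)^{2} = \left(3 u + u\right)^{2} = \left(4 u\right)^{2} = 16 u^{2}$)
$P{\left(-5 \right)} + \left(10 + 3\right) \left(k{\left(-5,-4 \right)} + 5 C{\left(-1,-4 \right)} \left(-1\right)\right) \left(-30\right) = 16 \left(-5\right)^{2} + \left(10 + 3\right) \left(-5 + 5 \left(-1\right) \left(-1\right)\right) \left(-30\right) = 16 \cdot 25 + 13 \left(-5 - -5\right) \left(-30\right) = 400 + 13 \left(-5 + 5\right) \left(-30\right) = 400 + 13 \cdot 0 \left(-30\right) = 400 + 0 \left(-30\right) = 400 + 0 = 400$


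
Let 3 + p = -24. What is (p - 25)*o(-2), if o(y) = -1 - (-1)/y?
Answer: 78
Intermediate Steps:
p = -27 (p = -3 - 24 = -27)
o(y) = -1 + 1/y
(p - 25)*o(-2) = (-27 - 25)*((1 - 1*(-2))/(-2)) = -(-26)*(1 + 2) = -(-26)*3 = -52*(-3/2) = 78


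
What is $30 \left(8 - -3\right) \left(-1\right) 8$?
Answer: $-2640$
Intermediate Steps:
$30 \left(8 - -3\right) \left(-1\right) 8 = 30 \left(8 + 3\right) \left(-1\right) 8 = 30 \cdot 11 \left(-1\right) 8 = 30 \left(-11\right) 8 = \left(-330\right) 8 = -2640$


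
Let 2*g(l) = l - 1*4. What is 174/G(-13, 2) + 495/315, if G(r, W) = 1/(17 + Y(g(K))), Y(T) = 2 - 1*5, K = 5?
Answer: 17063/7 ≈ 2437.6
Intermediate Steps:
g(l) = -2 + l/2 (g(l) = (l - 1*4)/2 = (l - 4)/2 = (-4 + l)/2 = -2 + l/2)
Y(T) = -3 (Y(T) = 2 - 5 = -3)
G(r, W) = 1/14 (G(r, W) = 1/(17 - 3) = 1/14)
174/G(-13, 2) + 495/315 = 174/(1/14) + 495/315 = 174*14 + 495*(1/315) = 2436 + 11/7 = 17063/7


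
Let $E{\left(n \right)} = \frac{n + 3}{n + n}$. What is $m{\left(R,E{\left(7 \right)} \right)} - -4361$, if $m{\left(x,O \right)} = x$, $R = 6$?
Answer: $4367$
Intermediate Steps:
$E{\left(n \right)} = \frac{3 + n}{2 n}$
$m{\left(R,E{\left(7 \right)} \right)} - -4361 = 6 - -4361 = 6 + 4361 = 4367$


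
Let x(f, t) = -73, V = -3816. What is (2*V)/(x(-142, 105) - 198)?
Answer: 7632/271 ≈ 28.162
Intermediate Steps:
(2*V)/(x(-142, 105) - 198) = (2*(-3816))/(-73 - 198) = -7632/(-271) = -7632*(-1/271) = 7632/271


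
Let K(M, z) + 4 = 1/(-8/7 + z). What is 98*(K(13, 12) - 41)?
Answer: -167237/38 ≈ -4401.0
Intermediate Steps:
K(M, z) = -4 + 1/(-8/7 + z)
98*(K(13, 12) - 41) = 98*((39 - 28*12)/(-8 + 7*12) - 41) = 98*((39 - 336)/(-8 + 84) - 41) = 98*(-297/76 - 41) = 98*(-3413/76) = -167237/38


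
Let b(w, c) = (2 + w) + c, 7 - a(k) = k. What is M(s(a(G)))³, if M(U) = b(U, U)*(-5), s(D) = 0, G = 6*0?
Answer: -1000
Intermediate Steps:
G = 0
a(k) = 7 - k
b(w, c) = 2 + c + w
M(U) = -10 - 10*U (M(U) = (2 + U + U)*(-5) = (2 + 2*U)*(-5) = -10 - 10*U)
M(s(a(G)))³ = (-10 - 10*0)³ = (-10 + 0)³ = (-10)³ = -1000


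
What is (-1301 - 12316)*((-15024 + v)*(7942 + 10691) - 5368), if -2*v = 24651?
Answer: 13878680653251/2 ≈ 6.9393e+12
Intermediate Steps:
v = -24651/2 (v = -½*24651 = -24651/2 ≈ -12326.)
(-1301 - 12316)*((-15024 + v)*(7942 + 10691) - 5368) = (-1301 - 12316)*((-15024 - 24651/2)*(7942 + 10691) - 5368) = -13617*(-54699/2*18633 - 5368) = -13617*(-1019206467/2 - 5368) = -13617*(-1019217203/2) = 13878680653251/2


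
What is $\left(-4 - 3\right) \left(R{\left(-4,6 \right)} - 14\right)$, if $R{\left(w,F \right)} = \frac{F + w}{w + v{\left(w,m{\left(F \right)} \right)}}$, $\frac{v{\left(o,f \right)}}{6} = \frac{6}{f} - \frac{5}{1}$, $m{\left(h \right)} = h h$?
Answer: $\frac{3248}{33} \approx 98.424$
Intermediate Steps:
$m{\left(h \right)} = h^{2}$
$v{\left(o,f \right)} = -30 + \frac{36}{f}$ ($v{\left(o,f \right)} = 6 \left(\frac{6}{f} - \frac{5}{1}\right) = 6 \left(\frac{6}{f} - 5\right) = 6 \left(-5 + \frac{6}{f}\right) = -30 + \frac{36}{f}$)
$R{\left(w,F \right)} = \frac{F + w}{-30 + w + \frac{36}{F^{2}}}$ ($R{\left(w,F \right)} = \frac{F + w}{w - \left(30 - \frac{36}{F^{2}}\right)} = \frac{F + w}{-30 + w + \frac{36}{F^{2}}}$)
$\left(-4 - 3\right) \left(R{\left(-4,6 \right)} - 14\right) = \left(-4 - 3\right) \left(\frac{6^{2} \left(6 - 4\right)}{36 + 6^{2} \left(-30 - 4\right)} - 14\right) = - 7 \left(36 \frac{1}{36 + 36 \left(-34\right)} 2 - 14\right) = - 7 \left(36 \frac{1}{36 - 1224} \cdot 2 - 14\right) = - 7 \left(36 \frac{1}{-1188} \cdot 2 - 14\right) = - 7 \left(36 \left(- \frac{1}{1188}\right) 2 - 14\right) = - 7 \left(- \frac{2}{33} - 14\right) = \left(-7\right) \left(- \frac{464}{33}\right) = \frac{3248}{33}$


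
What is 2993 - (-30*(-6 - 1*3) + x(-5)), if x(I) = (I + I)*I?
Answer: 2673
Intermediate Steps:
x(I) = 2*I**2 (x(I) = (2*I)*I = 2*I**2)
2993 - (-30*(-6 - 1*3) + x(-5)) = 2993 - (-30*(-6 - 1*3) + 2*(-5)**2) = 2993 - (-30*(-6 - 3) + 2*25) = 2993 - (-30*(-9) + 50) = 2993 - (270 + 50) = 2993 - 1*320 = 2993 - 320 = 2673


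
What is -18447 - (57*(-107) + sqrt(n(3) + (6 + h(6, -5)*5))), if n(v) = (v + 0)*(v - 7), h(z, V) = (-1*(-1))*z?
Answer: -12348 - 2*sqrt(6) ≈ -12353.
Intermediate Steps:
h(z, V) = z (h(z, V) = 1*z = z)
n(v) = v*(-7 + v)
-18447 - (57*(-107) + sqrt(n(3) + (6 + h(6, -5)*5))) = -18447 - (57*(-107) + sqrt(3*(-7 + 3) + (6 + 6*5))) = -18447 - (-6099 + sqrt(3*(-4) + (6 + 30))) = -18447 - (-6099 + sqrt(-12 + 36)) = -18447 - (-6099 + sqrt(24)) = -18447 - (-6099 + 2*sqrt(6)) = -18447 + (6099 - 2*sqrt(6)) = -12348 - 2*sqrt(6)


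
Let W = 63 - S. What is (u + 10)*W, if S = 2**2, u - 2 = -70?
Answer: -3422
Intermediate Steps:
u = -68 (u = 2 - 70 = -68)
S = 4
W = 59 (W = 63 - 1*4 = 63 - 4 = 59)
(u + 10)*W = (-68 + 10)*59 = -58*59 = -3422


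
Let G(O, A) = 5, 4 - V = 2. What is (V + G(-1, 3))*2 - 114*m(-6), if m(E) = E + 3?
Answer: 356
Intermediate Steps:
V = 2 (V = 4 - 1*2 = 4 - 2 = 2)
m(E) = 3 + E
(V + G(-1, 3))*2 - 114*m(-6) = (2 + 5)*2 - 114*(3 - 6) = 7*2 - 114*(-3) = 14 + 342 = 356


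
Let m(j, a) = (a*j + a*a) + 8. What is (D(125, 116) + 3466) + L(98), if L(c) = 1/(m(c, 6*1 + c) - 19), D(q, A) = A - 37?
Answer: 74434366/20997 ≈ 3545.0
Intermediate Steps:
m(j, a) = 8 + a² + a*j (m(j, a) = (a*j + a²) + 8 = (a² + a*j) + 8 = 8 + a² + a*j)
D(q, A) = -37 + A
L(c) = 1/(-11 + (6 + c)² + c*(6 + c)) (L(c) = 1/((8 + (6*1 + c)² + (6*1 + c)*c) - 19) = 1/((8 + (6 + c)² + (6 + c)*c) - 19) = 1/((8 + (6 + c)² + c*(6 + c)) - 19) = 1/(-11 + (6 + c)² + c*(6 + c)))
(D(125, 116) + 3466) + L(98) = ((-37 + 116) + 3466) + 1/(25 + 2*98² + 18*98) = (79 + 3466) + 1/(25 + 2*9604 + 1764) = 3545 + 1/(25 + 19208 + 1764) = 3545 + 1/20997 = 74434366/20997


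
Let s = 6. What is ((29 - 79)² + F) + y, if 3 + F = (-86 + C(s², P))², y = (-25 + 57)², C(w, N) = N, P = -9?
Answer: 12546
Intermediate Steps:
y = 1024 (y = 32² = 1024)
F = 9022 (F = -3 + (-86 - 9)² = -3 + (-95)² = -3 + 9025 = 9022)
((29 - 79)² + F) + y = ((29 - 79)² + 9022) + 1024 = ((-50)² + 9022) + 1024 = (2500 + 9022) + 1024 = 11522 + 1024 = 12546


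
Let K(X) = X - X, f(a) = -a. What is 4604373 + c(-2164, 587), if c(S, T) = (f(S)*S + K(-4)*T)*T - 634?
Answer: -2744256213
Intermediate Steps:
K(X) = 0
c(S, T) = -634 - T*S² (c(S, T) = ((-S)*S + 0*T)*T - 634 = (-S² + 0)*T - 634 = (-S²)*T - 634 = -T*S² - 634 = -634 - T*S²)
4604373 + c(-2164, 587) = 4604373 + (-634 - 1*587*(-2164)²) = 4604373 + (-634 - 1*587*4682896) = 4604373 + (-634 - 2748859952) = 4604373 - 2748860586 = -2744256213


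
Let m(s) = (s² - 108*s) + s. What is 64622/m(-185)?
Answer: 32311/27010 ≈ 1.1963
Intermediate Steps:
m(s) = s² - 107*s
64622/m(-185) = 64622/((-185*(-107 - 185))) = 64622/((-185*(-292))) = 64622/54020 = 64622*(1/54020) = 32311/27010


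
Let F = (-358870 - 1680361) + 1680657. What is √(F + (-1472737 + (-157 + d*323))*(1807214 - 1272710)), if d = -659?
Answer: I*√901041011078 ≈ 9.4923e+5*I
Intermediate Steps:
F = -358574 (F = -2039231 + 1680657 = -358574)
√(F + (-1472737 + (-157 + d*323))*(1807214 - 1272710)) = √(-358574 + (-1472737 + (-157 - 659*323))*(1807214 - 1272710)) = √(-358574 + (-1472737 + (-157 - 212857))*534504) = √(-358574 + (-1472737 - 213014)*534504) = √(-358574 - 1685751*534504) = √(-358574 - 901040652504) = √(-901041011078) = I*√901041011078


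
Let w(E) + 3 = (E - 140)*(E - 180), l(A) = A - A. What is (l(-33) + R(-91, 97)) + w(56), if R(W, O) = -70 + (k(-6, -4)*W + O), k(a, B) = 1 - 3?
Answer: 10622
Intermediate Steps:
k(a, B) = -2
R(W, O) = -70 + O - 2*W (R(W, O) = -70 + (-2*W + O) = -70 + (O - 2*W) = -70 + O - 2*W)
l(A) = 0
w(E) = -3 + (-180 + E)*(-140 + E) (w(E) = -3 + (E - 140)*(E - 180) = -3 + (-140 + E)*(-180 + E) = -3 + (-180 + E)*(-140 + E))
(l(-33) + R(-91, 97)) + w(56) = (0 + (-70 + 97 - 2*(-91))) + (25197 + 56² - 320*56) = (0 + (-70 + 97 + 182)) + (25197 + 3136 - 17920) = (0 + 209) + 10413 = 209 + 10413 = 10622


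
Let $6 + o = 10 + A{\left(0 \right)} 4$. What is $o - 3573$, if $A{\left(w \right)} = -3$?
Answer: $-3581$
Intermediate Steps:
$o = -8$ ($o = -6 + \left(10 - 12\right) = -6 - 2 = -8$)
$o - 3573 = -8 - 3573 = -3581$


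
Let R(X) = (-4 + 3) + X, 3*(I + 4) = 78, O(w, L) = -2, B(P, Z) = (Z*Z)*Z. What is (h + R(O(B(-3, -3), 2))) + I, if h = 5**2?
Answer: 44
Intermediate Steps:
B(P, Z) = Z**3 (B(P, Z) = Z**2*Z = Z**3)
h = 25
I = 22 (I = -4 + (1/3)*78 = -4 + 26 = 22)
R(X) = -1 + X
(h + R(O(B(-3, -3), 2))) + I = (25 + (-1 - 2)) + 22 = (25 - 3) + 22 = 22 + 22 = 44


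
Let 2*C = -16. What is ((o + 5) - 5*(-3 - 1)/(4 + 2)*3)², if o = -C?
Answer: 529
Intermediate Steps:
C = -8 (C = (½)*(-16) = -8)
o = 8 (o = -1*(-8) = 8)
((o + 5) - 5*(-3 - 1)/(4 + 2)*3)² = ((8 + 5) - 5*(-3 - 1)/(4 + 2)*3)² = (13 - (-20)/6*3)² = (13 - 5*(-⅔)*3)² = (13 + (10/3)*3)² = (13 + 10)² = 23² = 529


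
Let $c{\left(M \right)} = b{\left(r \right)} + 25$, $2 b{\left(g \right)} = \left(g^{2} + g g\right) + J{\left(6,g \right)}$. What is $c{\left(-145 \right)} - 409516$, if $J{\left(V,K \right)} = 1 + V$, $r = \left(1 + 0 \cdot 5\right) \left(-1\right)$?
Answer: $- \frac{818973}{2} \approx -4.0949 \cdot 10^{5}$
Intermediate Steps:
$r = -1$ ($r = \left(1 + 0\right) \left(-1\right) = 1 \left(-1\right) = -1$)
$b{\left(g \right)} = \frac{7}{2} + g^{2}$ ($b{\left(g \right)} = \frac{\left(g^{2} + g g\right) + \left(1 + 6\right)}{2} = \frac{\left(g^{2} + g^{2}\right) + 7}{2} = \frac{2 g^{2} + 7}{2} = \frac{7 + 2 g^{2}}{2} = \frac{7}{2} + g^{2}$)
$c{\left(M \right)} = \frac{59}{2}$ ($c{\left(M \right)} = \left(\frac{7}{2} + \left(-1\right)^{2}\right) + 25 = \left(\frac{7}{2} + 1\right) + 25 = \frac{9}{2} + 25 = \frac{59}{2}$)
$c{\left(-145 \right)} - 409516 = \frac{59}{2} - 409516 = - \frac{818973}{2}$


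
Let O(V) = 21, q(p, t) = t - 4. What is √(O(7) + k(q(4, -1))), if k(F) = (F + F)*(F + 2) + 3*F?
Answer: 6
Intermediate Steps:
q(p, t) = -4 + t
k(F) = 3*F + 2*F*(2 + F) (k(F) = (2*F)*(2 + F) + 3*F = 2*F*(2 + F) + 3*F = 3*F + 2*F*(2 + F))
√(O(7) + k(q(4, -1))) = √(21 + (-4 - 1)*(7 + 2*(-4 - 1))) = √(21 - 5*(7 + 2*(-5))) = √(21 - 5*(7 - 10)) = √(21 - 5*(-3)) = √(21 + 15) = √36 = 6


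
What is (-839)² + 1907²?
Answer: 4340570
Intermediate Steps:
(-839)² + 1907² = 703921 + 3636649 = 4340570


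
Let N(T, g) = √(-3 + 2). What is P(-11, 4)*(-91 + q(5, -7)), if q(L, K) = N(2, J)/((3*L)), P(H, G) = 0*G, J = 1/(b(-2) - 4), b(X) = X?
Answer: 0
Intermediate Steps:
J = -⅙ (J = 1/(-2 - 4) = 1/(-6) = -⅙ ≈ -0.16667)
N(T, g) = I (N(T, g) = √(-1) = I)
P(H, G) = 0
q(L, K) = I/(3*L) (q(L, K) = I/((3*L)) = I*(1/(3*L)) = I/(3*L))
P(-11, 4)*(-91 + q(5, -7)) = 0*(-91 + (⅓)*I/5) = 0*(-91 + (⅓)*I*(⅕)) = 0*(-91 + I/15) = 0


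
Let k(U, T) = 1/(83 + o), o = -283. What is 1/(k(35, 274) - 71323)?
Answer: -200/14264601 ≈ -1.4021e-5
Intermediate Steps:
k(U, T) = -1/200 (k(U, T) = 1/(83 - 283) = 1/(-200) = -1/200)
1/(k(35, 274) - 71323) = 1/(-1/200 - 71323) = 1/(-14264601/200) = -200/14264601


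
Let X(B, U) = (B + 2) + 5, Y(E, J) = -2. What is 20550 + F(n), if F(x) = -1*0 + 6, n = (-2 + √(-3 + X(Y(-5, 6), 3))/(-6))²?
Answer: 20556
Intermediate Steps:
X(B, U) = 7 + B (X(B, U) = (2 + B) + 5 = 7 + B)
n = (-2 - √2/6)² (n = (-2 + √(-3 + (7 - 2))/(-6))² = (-2 + √(-3 + 5)*(-⅙))² = (-2 + √2*(-⅙))² = (-2 - √2/6)² ≈ 4.9984)
F(x) = 6 (F(x) = 0 + 6 = 6)
20550 + F(n) = 20550 + 6 = 20556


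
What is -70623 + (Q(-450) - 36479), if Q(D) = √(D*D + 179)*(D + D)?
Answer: -107102 - 900*√202679 ≈ -5.1228e+5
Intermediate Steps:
Q(D) = 2*D*√(179 + D²) (Q(D) = √(D² + 179)*(2*D) = √(179 + D²)*(2*D) = 2*D*√(179 + D²))
-70623 + (Q(-450) - 36479) = -70623 + (2*(-450)*√(179 + (-450)²) - 36479) = -70623 + (2*(-450)*√(179 + 202500) - 36479) = -70623 + (2*(-450)*√202679 - 36479) = -70623 + (-900*√202679 - 36479) = -70623 + (-36479 - 900*√202679) = -107102 - 900*√202679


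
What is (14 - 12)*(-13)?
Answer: -26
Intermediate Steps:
(14 - 12)*(-13) = 2*(-13) = -26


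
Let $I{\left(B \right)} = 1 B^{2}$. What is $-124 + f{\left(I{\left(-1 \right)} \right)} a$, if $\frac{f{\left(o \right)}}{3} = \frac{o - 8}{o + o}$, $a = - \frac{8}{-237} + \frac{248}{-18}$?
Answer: $\frac{4814}{237} \approx 20.312$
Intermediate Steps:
$a = - \frac{9772}{711}$ ($a = \left(-8\right) \left(- \frac{1}{237}\right) + 248 \left(- \frac{1}{18}\right) = \frac{8}{237} - \frac{124}{9} = - \frac{9772}{711} \approx -13.744$)
$I{\left(B \right)} = B^{2}$
$f{\left(o \right)} = \frac{3 \left(-8 + o\right)}{2 o}$ ($f{\left(o \right)} = 3 \frac{o - 8}{o + o} = 3 \frac{-8 + o}{2 o} = \frac{3 \left(-8 + o\right)}{2 o}$)
$-124 + f{\left(I{\left(-1 \right)} \right)} a = -124 + \left(\frac{3}{2} - \frac{12}{\left(-1\right)^{2}}\right) \left(- \frac{9772}{711}\right) = -124 + \left(\frac{3}{2} - \frac{12}{1}\right) \left(- \frac{9772}{711}\right) = -124 + \left(\frac{3}{2} - 12\right) \left(- \frac{9772}{711}\right) = -124 - - \frac{34202}{237} = -124 + \frac{34202}{237} = \frac{4814}{237}$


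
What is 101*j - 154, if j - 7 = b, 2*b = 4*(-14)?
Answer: -2275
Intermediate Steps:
b = -28 (b = (4*(-14))/2 = (1/2)*(-56) = -28)
j = -21 (j = 7 - 28 = -21)
101*j - 154 = 101*(-21) - 154 = -2121 - 154 = -2275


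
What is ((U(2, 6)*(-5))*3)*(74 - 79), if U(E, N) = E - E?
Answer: 0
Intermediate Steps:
U(E, N) = 0
((U(2, 6)*(-5))*3)*(74 - 79) = ((0*(-5))*3)*(74 - 79) = (0*3)*(-5) = 0*(-5) = 0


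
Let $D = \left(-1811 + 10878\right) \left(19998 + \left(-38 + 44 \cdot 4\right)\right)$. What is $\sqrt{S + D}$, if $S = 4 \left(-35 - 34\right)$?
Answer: $2 \sqrt{45643209} \approx 13512.0$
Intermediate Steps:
$S = -276$ ($S = 4 \left(-69\right) = -276$)
$D = 182573112$ ($D = 9067 \left(19998 + \left(-38 + 176\right)\right) = 9067 \left(19998 + 138\right) = 9067 \cdot 20136 = 182573112$)
$\sqrt{S + D} = \sqrt{-276 + 182573112} = \sqrt{182572836} = 2 \sqrt{45643209}$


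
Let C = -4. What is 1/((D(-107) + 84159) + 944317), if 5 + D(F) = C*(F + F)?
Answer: 1/1029327 ≈ 9.7151e-7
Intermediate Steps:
D(F) = -5 - 8*F (D(F) = -5 - 4*(F + F) = -5 - 8*F)
1/((D(-107) + 84159) + 944317) = 1/(((-5 - 8*(-107)) + 84159) + 944317) = 1/(((-5 + 856) + 84159) + 944317) = 1/((851 + 84159) + 944317) = 1/(85010 + 944317) = 1/1029327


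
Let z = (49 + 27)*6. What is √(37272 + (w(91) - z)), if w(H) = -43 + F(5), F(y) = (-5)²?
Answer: √36798 ≈ 191.83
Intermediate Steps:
F(y) = 25
z = 456 (z = 76*6 = 456)
w(H) = -18 (w(H) = -43 + 25 = -18)
√(37272 + (w(91) - z)) = √(37272 + (-18 - 1*456)) = √(37272 + (-18 - 456)) = √(37272 - 474) = √36798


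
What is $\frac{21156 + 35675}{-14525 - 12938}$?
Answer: $- \frac{56831}{27463} \approx -2.0694$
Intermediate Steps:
$\frac{21156 + 35675}{-14525 - 12938} = \frac{56831}{-27463} = 56831 \left(- \frac{1}{27463}\right) = - \frac{56831}{27463}$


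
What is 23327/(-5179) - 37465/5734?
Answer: -327788253/29696386 ≈ -11.038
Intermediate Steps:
23327/(-5179) - 37465/5734 = 23327*(-1/5179) - 37465*1/5734 = -23327/5179 - 37465/5734 = -327788253/29696386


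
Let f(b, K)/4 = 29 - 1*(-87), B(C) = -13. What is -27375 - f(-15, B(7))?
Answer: -27839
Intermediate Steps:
f(b, K) = 464 (f(b, K) = 4*(29 - 1*(-87)) = 4*(29 + 87) = 4*116 = 464)
-27375 - f(-15, B(7)) = -27375 - 1*464 = -27375 - 464 = -27839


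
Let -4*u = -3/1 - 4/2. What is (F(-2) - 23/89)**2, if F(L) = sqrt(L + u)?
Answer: (-46 + 89*I*sqrt(3))**2/31684 ≈ -0.68322 - 0.44761*I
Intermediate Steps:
u = 5/4 (u = -(-3/1 - 4/2)/4 = -(-3*1 - 4*1/2)/4 = -(-3 - 2)/4 = -1/4*(-5) = 5/4 ≈ 1.2500)
F(L) = sqrt(5/4 + L) (F(L) = sqrt(L + 5/4) = sqrt(5/4 + L))
(F(-2) - 23/89)**2 = (sqrt(5 + 4*(-2))/2 - 23/89)**2 = (sqrt(5 - 8)/2 - 23*1/89)**2 = (sqrt(-3)/2 - 23/89)**2 = ((I*sqrt(3))/2 - 23/89)**2 = (I*sqrt(3)/2 - 23/89)**2 = (-23/89 + I*sqrt(3)/2)**2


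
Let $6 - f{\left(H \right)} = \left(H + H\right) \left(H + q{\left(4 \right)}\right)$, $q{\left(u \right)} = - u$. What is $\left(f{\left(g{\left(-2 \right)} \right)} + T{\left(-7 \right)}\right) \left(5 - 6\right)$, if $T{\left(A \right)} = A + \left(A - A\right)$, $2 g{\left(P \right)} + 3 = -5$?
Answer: $65$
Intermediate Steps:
$g{\left(P \right)} = -4$ ($g{\left(P \right)} = - \frac{3}{2} + \frac{1}{2} \left(-5\right) = - \frac{3}{2} - \frac{5}{2} = -4$)
$T{\left(A \right)} = A$ ($T{\left(A \right)} = A + 0 = A$)
$f{\left(H \right)} = 6 - 2 H \left(-4 + H\right)$ ($f{\left(H \right)} = 6 - \left(H + H\right) \left(H - 4\right) = 6 - 2 H \left(H - 4\right) = 6 - 2 H \left(-4 + H\right)$)
$\left(f{\left(g{\left(-2 \right)} \right)} + T{\left(-7 \right)}\right) \left(5 - 6\right) = \left(\left(6 - 2 \left(-4\right)^{2} + 8 \left(-4\right)\right) - 7\right) \left(5 - 6\right) = \left(\left(6 - 32 - 32\right) - 7\right) \left(5 - 6\right) = \left(\left(6 - 32 - 32\right) - 7\right) \left(-1\right) = \left(-58 - 7\right) \left(-1\right) = \left(-65\right) \left(-1\right) = 65$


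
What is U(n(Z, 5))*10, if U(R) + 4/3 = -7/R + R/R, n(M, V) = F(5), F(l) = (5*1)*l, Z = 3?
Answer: -92/15 ≈ -6.1333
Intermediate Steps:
F(l) = 5*l
n(M, V) = 25 (n(M, V) = 5*5 = 25)
U(R) = -⅓ - 7/R (U(R) = -4/3 + (-7/R + R/R) = -4/3 + (-7/R + 1) = -4/3 + (1 - 7/R) = -⅓ - 7/R)
U(n(Z, 5))*10 = ((⅓)*(-21 - 1*25)/25)*10 = ((⅓)*(1/25)*(-21 - 25))*10 = ((⅓)*(1/25)*(-46))*10 = -46/75*10 = -92/15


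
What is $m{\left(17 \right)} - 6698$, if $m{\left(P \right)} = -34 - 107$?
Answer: $-6839$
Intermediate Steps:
$m{\left(P \right)} = -141$
$m{\left(17 \right)} - 6698 = -141 - 6698 = -6839$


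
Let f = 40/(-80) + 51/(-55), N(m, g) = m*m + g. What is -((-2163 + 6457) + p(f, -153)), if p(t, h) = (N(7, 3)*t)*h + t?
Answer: -344255/22 ≈ -15648.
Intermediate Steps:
N(m, g) = g + m**2 (N(m, g) = m**2 + g = g + m**2)
f = -157/110 (f = 40*(-1/80) + 51*(-1/55) = -1/2 - 51/55 = -157/110 ≈ -1.4273)
p(t, h) = t + 52*h*t (p(t, h) = ((3 + 7**2)*t)*h + t = ((3 + 49)*t)*h + t = (52*t)*h + t = 52*h*t + t = t + 52*h*t)
-((-2163 + 6457) + p(f, -153)) = -((-2163 + 6457) - 157*(1 + 52*(-153))/110) = -(4294 - 157*(1 - 7956)/110) = -(4294 - 157/110*(-7955)) = -(4294 + 249787/22) = -1*344255/22 = -344255/22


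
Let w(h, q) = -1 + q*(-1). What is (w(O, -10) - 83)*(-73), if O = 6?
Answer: 5402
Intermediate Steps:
w(h, q) = -1 - q
(w(O, -10) - 83)*(-73) = ((-1 - 1*(-10)) - 83)*(-73) = ((-1 + 10) - 83)*(-73) = (9 - 83)*(-73) = -74*(-73) = 5402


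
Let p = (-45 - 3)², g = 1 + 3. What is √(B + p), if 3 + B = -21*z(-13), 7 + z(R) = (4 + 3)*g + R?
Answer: 3*√237 ≈ 46.184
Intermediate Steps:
g = 4
z(R) = 21 + R (z(R) = -7 + ((4 + 3)*4 + R) = -7 + (7*4 + R) = -7 + (28 + R) = 21 + R)
p = 2304 (p = (-48)² = 2304)
B = -171 (B = -3 - 21*(21 - 13) = -3 - 21*8 = -3 - 168 = -171)
√(B + p) = √(-171 + 2304) = √2133 = 3*√237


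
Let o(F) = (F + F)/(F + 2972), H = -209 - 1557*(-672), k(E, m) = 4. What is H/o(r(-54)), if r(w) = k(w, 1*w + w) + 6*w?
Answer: -138712197/32 ≈ -4.3348e+6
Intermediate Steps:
r(w) = 4 + 6*w
H = 1046095 (H = -209 + 1046304 = 1046095)
o(F) = 2*F/(2972 + F) (o(F) = (2*F)/(2972 + F) = 2*F/(2972 + F))
H/o(r(-54)) = 1046095/((2*(4 + 6*(-54))/(2972 + (4 + 6*(-54))))) = 1046095/((2*(4 - 324)/(2972 + (4 - 324)))) = 1046095/((2*(-320)/(2972 - 320))) = 1046095/((2*(-320)/2652)) = 1046095/((2*(-320)*(1/2652))) = 1046095/(-160/663) = 1046095*(-663/160) = -138712197/32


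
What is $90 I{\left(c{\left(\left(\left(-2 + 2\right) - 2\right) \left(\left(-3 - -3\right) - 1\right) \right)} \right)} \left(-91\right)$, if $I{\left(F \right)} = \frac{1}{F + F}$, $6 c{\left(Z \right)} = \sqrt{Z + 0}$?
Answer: $- 12285 \sqrt{2} \approx -17374.0$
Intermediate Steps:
$c{\left(Z \right)} = \frac{\sqrt{Z}}{6}$ ($c{\left(Z \right)} = \frac{\sqrt{Z + 0}}{6} = \frac{\sqrt{Z}}{6}$)
$I{\left(F \right)} = \frac{1}{2 F}$
$90 I{\left(c{\left(\left(\left(-2 + 2\right) - 2\right) \left(\left(-3 - -3\right) - 1\right) \right)} \right)} \left(-91\right) = 90 \frac{1}{2 \frac{\sqrt{\left(\left(-2 + 2\right) - 2\right) \left(\left(-3 - -3\right) - 1\right)}}{6}} \left(-91\right) = 90 \frac{1}{2 \frac{\sqrt{\left(0 - 2\right) \left(\left(-3 + 3\right) - 1\right)}}{6}} \left(-91\right) = 90 \frac{1}{2 \frac{\sqrt{- 2 \left(0 - 1\right)}}{6}} \left(-91\right) = 90 \frac{1}{2 \frac{\sqrt{\left(-2\right) \left(-1\right)}}{6}} \left(-91\right) = 90 \frac{1}{2 \frac{\sqrt{2}}{6}} \left(-91\right) = 90 \frac{3 \sqrt{2}}{2} \left(-91\right) = 135 \sqrt{2} \left(-91\right) = - 12285 \sqrt{2}$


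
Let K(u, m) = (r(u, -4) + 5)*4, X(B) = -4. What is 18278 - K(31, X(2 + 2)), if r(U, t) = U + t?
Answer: 18150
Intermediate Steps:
X(B) = -4 (X(B) = -1*4 = -4)
K(u, m) = 4 + 4*u (K(u, m) = ((u - 4) + 5)*4 = ((-4 + u) + 5)*4 = (1 + u)*4 = 4 + 4*u)
18278 - K(31, X(2 + 2)) = 18278 - (4 + 4*31) = 18278 - (4 + 124) = 18278 - 1*128 = 18278 - 128 = 18150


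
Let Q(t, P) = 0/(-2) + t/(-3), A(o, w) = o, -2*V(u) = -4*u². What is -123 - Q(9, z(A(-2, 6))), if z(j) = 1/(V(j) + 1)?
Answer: -120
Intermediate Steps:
V(u) = 2*u² (V(u) = -(-2)*u² = 2*u²)
z(j) = 1/(1 + 2*j²) (z(j) = 1/(2*j² + 1) = 1/(1 + 2*j²))
Q(t, P) = -t/3 (Q(t, P) = 0*(-½) + t*(-⅓) = 0 - t/3 = -t/3)
-123 - Q(9, z(A(-2, 6))) = -123 - (-1)*9/3 = -123 - 1*(-3) = -123 + 3 = -120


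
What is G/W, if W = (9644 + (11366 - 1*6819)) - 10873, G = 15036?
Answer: 358/79 ≈ 4.5316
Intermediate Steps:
W = 3318 (W = (9644 + (11366 - 6819)) - 10873 = (9644 + 4547) - 10873 = 14191 - 10873 = 3318)
G/W = 15036/3318 = 15036*(1/3318) = 358/79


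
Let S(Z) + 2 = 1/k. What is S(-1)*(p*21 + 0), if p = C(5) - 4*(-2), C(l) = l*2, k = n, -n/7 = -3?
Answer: -738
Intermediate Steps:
n = 21 (n = -7*(-3) = 21)
k = 21
S(Z) = -41/21 (S(Z) = -2 + 1/21 = -41/21)
C(l) = 2*l
p = 18 (p = 2*5 - 4*(-2) = 10 + 8 = 18)
S(-1)*(p*21 + 0) = -41*(18*21 + 0)/21 = -41*(378 + 0)/21 = -41/21*378 = -738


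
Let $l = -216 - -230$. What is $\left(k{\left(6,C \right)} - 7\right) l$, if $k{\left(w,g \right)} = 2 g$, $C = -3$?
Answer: $-182$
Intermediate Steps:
$l = 14$ ($l = -216 + 230 = 14$)
$\left(k{\left(6,C \right)} - 7\right) l = \left(2 \left(-3\right) - 7\right) 14 = \left(-6 - 7\right) 14 = \left(-13\right) 14 = -182$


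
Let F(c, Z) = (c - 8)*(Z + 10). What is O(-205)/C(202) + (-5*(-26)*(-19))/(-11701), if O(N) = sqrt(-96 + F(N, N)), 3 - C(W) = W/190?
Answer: 2470/11701 + 95*sqrt(41439)/184 ≈ 105.31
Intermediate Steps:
F(c, Z) = (-8 + c)*(10 + Z)
C(W) = 3 - W/190
O(N) = sqrt(-176 + N**2 + 2*N) (O(N) = sqrt(-96 + (-80 - 8*N + 10*N + N*N)) = sqrt(-96 + (-80 - 8*N + 10*N + N**2)) = sqrt(-96 + (-80 + N**2 + 2*N)) = sqrt(-176 + N**2 + 2*N))
O(-205)/C(202) + (-5*(-26)*(-19))/(-11701) = sqrt(-176 + (-205)**2 + 2*(-205))/(3 - 1/190*202) + (-5*(-26)*(-19))/(-11701) = sqrt(-176 + 42025 - 410)/(3 - 101/95) + (130*(-19))*(-1/11701) = sqrt(41439)/(184/95) - 2470*(-1/11701) = sqrt(41439)*(95/184) + 2470/11701 = 95*sqrt(41439)/184 + 2470/11701 = 2470/11701 + 95*sqrt(41439)/184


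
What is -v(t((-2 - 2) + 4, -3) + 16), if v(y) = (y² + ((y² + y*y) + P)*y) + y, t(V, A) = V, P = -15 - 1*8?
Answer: -8096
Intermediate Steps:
P = -23 (P = -15 - 8 = -23)
v(y) = y + y² + y*(-23 + 2*y²) (v(y) = (y² + ((y² + y*y) - 23)*y) + y = (y² + ((y² + y²) - 23)*y) + y = (y² + (2*y² - 23)*y) + y = (y² + (-23 + 2*y²)*y) + y = (y² + y*(-23 + 2*y²)) + y = y + y² + y*(-23 + 2*y²))
-v(t((-2 - 2) + 4, -3) + 16) = -(((-2 - 2) + 4) + 16)*(-22 + (((-2 - 2) + 4) + 16) + 2*(((-2 - 2) + 4) + 16)²) = -((-4 + 4) + 16)*(-22 + ((-4 + 4) + 16) + 2*((-4 + 4) + 16)²) = -(0 + 16)*(-22 + (0 + 16) + 2*(0 + 16)²) = -16*(-22 + 16 + 2*16²) = -16*(-22 + 16 + 2*256) = -16*(-22 + 16 + 512) = -16*506 = -1*8096 = -8096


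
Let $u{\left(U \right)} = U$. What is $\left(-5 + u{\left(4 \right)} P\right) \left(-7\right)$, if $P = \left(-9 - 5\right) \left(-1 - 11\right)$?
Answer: $-4669$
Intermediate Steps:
$P = 168$ ($P = \left(-14\right) \left(-12\right) = 168$)
$\left(-5 + u{\left(4 \right)} P\right) \left(-7\right) = \left(-5 + 4 \cdot 168\right) \left(-7\right) = \left(-5 + 672\right) \left(-7\right) = 667 \left(-7\right) = -4669$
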